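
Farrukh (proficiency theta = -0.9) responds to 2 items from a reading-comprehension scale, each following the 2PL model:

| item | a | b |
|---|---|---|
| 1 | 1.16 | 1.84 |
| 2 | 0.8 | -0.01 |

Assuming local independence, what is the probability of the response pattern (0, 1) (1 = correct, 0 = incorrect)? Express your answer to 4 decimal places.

P(theta) = 1 / (1 + exp(−a(theta − b)))
P_1 = 1/(1+e^{3.1784}) = 0.0400
P_2 = 1/(1+e^{0.7120}) = 0.3292
L = (1−P_1) × P_2 = 0.9600 × 0.3292 = 0.31600

0.3160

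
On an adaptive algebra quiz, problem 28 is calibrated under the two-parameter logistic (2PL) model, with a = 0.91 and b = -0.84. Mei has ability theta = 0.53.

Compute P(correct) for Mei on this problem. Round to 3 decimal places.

P(theta) = 1 / (1 + exp(−a(theta − b)))
Exponent: 0.91 × (0.53 − (-0.84)) = 1.2467
1/(1 + e^{-1.2467}) = 0.7767

0.777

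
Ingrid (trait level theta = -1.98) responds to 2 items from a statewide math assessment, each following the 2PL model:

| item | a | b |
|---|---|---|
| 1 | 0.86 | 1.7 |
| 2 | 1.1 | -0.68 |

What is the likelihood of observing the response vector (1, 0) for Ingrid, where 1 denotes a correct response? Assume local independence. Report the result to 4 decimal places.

0.0327

P(theta) = 1 / (1 + exp(−a(theta − b)))
P_1 = 1/(1+e^{3.1648}) = 0.0405
P_2 = 1/(1+e^{1.4300}) = 0.1931
L = P_1 × (1−P_2) = 0.0405 × 0.8069 = 0.03269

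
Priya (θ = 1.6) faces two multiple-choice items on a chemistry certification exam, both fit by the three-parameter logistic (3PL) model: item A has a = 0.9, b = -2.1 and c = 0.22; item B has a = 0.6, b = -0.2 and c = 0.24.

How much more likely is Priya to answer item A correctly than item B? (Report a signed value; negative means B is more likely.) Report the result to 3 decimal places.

0.166

P(θ) = c + (1 − c) · 1 / (1 + exp(−a(θ − b)))
P_A = 0.9730
P_B = 0.8073
P_A − P_B = 0.1657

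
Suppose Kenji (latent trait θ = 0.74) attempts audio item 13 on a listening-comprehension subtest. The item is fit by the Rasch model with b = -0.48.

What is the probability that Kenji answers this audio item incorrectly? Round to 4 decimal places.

0.2279

P(θ) = 1 / (1 + exp(−(θ − b)))
Exponent: (0.74 − (-0.48)) = 1.2200
1/(1 + e^{-1.2200}) = 0.7721
P = 0.7721
P(incorrect) = 1 − 0.7721 = 0.2279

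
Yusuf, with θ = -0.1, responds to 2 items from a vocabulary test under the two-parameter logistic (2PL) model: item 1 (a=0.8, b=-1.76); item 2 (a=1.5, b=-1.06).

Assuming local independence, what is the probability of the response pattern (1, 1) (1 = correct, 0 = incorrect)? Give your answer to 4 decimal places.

P(θ) = 1 / (1 + exp(−a(θ − b)))
P_1 = 1/(1+e^{-1.3280}) = 0.7905
P_2 = 1/(1+e^{-1.4400}) = 0.8085
L = P_1 × P_2 = 0.7905 × 0.8085 = 0.63909

0.6391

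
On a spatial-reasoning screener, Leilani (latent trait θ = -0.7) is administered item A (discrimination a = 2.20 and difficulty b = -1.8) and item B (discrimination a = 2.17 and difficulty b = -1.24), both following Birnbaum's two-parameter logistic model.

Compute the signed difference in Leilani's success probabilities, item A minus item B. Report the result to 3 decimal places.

0.155

P(θ) = 1 / (1 + exp(−a(θ − b)))
P_A = 0.9183
P_B = 0.7635
P_A − P_B = 0.1549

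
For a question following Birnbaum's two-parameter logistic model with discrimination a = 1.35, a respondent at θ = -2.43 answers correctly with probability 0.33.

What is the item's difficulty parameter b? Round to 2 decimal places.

-1.91

P(θ) = 1 / (1 + exp(−a(θ − b)))
logit(0.33) = ln(0.33/0.67) = -0.7082
b = θ − logit/(a) = -2.43 − (-0.7082)/1.3500 = -1.9054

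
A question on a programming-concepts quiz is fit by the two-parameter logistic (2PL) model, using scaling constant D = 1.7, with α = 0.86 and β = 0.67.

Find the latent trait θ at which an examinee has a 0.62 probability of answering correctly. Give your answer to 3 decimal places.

1.005

P(θ) = 1 / (1 + exp(−D·α(θ − β)))
logit = ln(0.6200/0.3800) = 0.4895
θ = β + logit/(1.7·α) = 0.67 + 0.4895/1.4620 = 1.0048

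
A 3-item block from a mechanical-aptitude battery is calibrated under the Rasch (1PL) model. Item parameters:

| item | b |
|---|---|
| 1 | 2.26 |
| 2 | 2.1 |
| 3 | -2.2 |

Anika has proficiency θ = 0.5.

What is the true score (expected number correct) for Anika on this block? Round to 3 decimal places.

P(θ) = 1 / (1 + exp(−(θ − b)))
P_1 = 1/(1+e^{1.7600}) = 0.1468
P_2 = 1/(1+e^{1.6000}) = 0.1680
P_3 = 1/(1+e^{-2.7000}) = 0.9370
E[score] = 0.1468 + 0.1680 + 0.9370 = 1.2518

1.252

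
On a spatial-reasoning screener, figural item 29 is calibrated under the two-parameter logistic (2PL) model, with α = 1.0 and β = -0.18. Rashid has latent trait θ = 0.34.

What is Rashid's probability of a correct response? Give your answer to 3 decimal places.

0.627

P(θ) = 1 / (1 + exp(−α(θ − β)))
Exponent: 1.0 × (0.34 − (-0.18)) = 0.5200
1/(1 + e^{-0.5200}) = 0.6271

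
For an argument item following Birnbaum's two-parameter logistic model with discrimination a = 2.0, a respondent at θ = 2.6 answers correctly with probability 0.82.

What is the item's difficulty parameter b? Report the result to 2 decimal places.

1.84

P(θ) = 1 / (1 + exp(−a(θ − b)))
logit(0.82) = ln(0.82/0.18) = 1.5163
b = θ − logit/(a) = 2.6 − 1.5163/2.0000 = 1.8418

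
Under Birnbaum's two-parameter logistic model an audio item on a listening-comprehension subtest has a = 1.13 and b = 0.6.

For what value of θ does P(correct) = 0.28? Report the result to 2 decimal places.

-0.24

P(θ) = 1 / (1 + exp(−a(θ − b)))
logit = ln(0.2800/0.7200) = -0.9445
θ = b + logit/(a) = 0.6 + (-0.9445)/1.1300 = -0.2358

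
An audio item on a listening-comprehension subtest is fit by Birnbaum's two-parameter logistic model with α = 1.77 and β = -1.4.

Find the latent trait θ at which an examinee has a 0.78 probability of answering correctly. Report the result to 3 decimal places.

-0.685

P(θ) = 1 / (1 + exp(−α(θ − β)))
logit = ln(0.7800/0.2200) = 1.2657
θ = β + logit/(α) = -1.4 + 1.2657/1.7700 = -0.6849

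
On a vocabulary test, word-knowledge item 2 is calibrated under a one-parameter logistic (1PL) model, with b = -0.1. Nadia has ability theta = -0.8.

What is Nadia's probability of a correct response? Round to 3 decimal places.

0.332

P(theta) = 1 / (1 + exp(−(theta − b)))
Exponent: (-0.8 − (-0.1)) = -0.7000
1/(1 + e^{0.7000}) = 0.3318
P = 0.3318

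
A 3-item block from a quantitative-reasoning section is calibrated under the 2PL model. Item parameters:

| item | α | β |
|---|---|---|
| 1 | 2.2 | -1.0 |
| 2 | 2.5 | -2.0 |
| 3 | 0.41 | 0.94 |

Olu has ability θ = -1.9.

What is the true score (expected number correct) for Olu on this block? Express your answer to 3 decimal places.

0.921

P(θ) = 1 / (1 + exp(−α(θ − β)))
P_1 = 1/(1+e^{1.9800}) = 0.1213
P_2 = 1/(1+e^{-0.2500}) = 0.5622
P_3 = 1/(1+e^{1.1644}) = 0.2379
E[score] = 0.1213 + 0.5622 + 0.2379 = 0.9214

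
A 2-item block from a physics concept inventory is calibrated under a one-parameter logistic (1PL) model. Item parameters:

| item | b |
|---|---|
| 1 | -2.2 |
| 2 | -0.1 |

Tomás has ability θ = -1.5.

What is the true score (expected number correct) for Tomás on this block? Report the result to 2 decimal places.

0.87

P(θ) = 1 / (1 + exp(−(θ − b)))
P_1 = 1/(1+e^{-0.7000}) = 0.6682
P_2 = 1/(1+e^{1.4000}) = 0.1978
E[score] = 0.6682 + 0.1978 = 0.8660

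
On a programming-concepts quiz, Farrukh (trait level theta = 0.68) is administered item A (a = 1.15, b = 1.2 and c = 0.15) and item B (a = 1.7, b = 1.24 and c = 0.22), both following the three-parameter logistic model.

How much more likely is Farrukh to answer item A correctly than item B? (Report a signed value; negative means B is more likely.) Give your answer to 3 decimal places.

0.014

P(theta) = c + (1 − c) · 1 / (1 + exp(−a(theta − b)))
P_A = 0.4516
P_B = 0.4372
P_A − P_B = 0.0144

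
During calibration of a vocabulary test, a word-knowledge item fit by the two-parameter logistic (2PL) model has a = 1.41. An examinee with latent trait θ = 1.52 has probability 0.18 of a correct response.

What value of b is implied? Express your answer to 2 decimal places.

P(θ) = 1 / (1 + exp(−a(θ − b)))
logit(0.18) = ln(0.18/0.82) = -1.5163
b = θ − logit/(a) = 1.52 − (-1.5163)/1.4100 = 2.5954

2.60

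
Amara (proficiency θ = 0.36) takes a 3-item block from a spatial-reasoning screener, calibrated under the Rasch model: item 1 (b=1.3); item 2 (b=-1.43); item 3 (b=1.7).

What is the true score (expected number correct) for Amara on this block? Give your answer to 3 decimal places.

P(θ) = 1 / (1 + exp(−(θ − b)))
P_1 = 1/(1+e^{0.9400}) = 0.2809
P_2 = 1/(1+e^{-1.7900}) = 0.8569
P_3 = 1/(1+e^{1.3400}) = 0.2075
E[score] = 0.2809 + 0.8569 + 0.2075 = 1.3453

1.345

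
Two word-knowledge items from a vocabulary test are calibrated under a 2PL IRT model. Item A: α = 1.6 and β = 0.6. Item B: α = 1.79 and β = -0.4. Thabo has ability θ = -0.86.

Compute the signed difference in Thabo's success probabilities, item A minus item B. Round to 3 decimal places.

P(θ) = 1 / (1 + exp(−α(θ − β)))
P_A = 0.0882
P_B = 0.3050
P_A − P_B = -0.2169

-0.217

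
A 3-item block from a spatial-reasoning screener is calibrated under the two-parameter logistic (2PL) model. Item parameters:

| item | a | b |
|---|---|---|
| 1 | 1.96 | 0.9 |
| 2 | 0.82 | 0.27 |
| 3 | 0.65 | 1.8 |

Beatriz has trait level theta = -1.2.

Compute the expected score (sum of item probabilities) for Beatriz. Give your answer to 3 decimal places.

P(theta) = 1 / (1 + exp(−a(theta − b)))
P_1 = 1/(1+e^{4.1160}) = 0.0160
P_2 = 1/(1+e^{1.2054}) = 0.2305
P_3 = 1/(1+e^{1.9500}) = 0.1246
E[score] = 0.0160 + 0.2305 + 0.1246 = 0.3711

0.371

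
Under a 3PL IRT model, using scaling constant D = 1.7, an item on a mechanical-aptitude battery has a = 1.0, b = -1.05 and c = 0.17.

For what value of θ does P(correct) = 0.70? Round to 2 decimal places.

P(θ) = c + (1 − c) · 1 / (1 + exp(−D·a(θ − b)))
Remove guessing floor: (0.70 − 0.17)/(1 − 0.17) = 0.6386
logit = ln(0.6386/0.3614) = 0.5691
θ = b + logit/(1.7·a) = -1.05 + 0.5691/1.7000 = -0.7152

-0.72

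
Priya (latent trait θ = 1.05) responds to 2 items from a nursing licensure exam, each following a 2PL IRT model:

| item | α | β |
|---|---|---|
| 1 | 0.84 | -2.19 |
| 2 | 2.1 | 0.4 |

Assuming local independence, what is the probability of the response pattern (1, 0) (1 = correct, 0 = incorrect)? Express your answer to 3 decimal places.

0.191

P(θ) = 1 / (1 + exp(−α(θ − β)))
P_1 = 1/(1+e^{-2.7216}) = 0.9383
P_2 = 1/(1+e^{-1.3650}) = 0.7966
L = P_1 × (1−P_2) = 0.9383 × 0.2034 = 0.19088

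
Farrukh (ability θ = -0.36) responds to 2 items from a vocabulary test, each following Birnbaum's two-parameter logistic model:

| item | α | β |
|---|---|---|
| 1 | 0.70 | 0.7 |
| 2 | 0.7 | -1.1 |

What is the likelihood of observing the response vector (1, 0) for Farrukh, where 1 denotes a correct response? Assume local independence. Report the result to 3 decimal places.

0.120

P(θ) = 1 / (1 + exp(−α(θ − β)))
P_1 = 1/(1+e^{0.7420}) = 0.3226
P_2 = 1/(1+e^{-0.5180}) = 0.6267
L = P_1 × (1−P_2) = 0.3226 × 0.3733 = 0.12042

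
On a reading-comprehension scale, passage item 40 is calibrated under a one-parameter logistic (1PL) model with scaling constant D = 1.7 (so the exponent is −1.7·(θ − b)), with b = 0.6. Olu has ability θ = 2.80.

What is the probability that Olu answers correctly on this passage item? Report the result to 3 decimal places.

P(θ) = 1 / (1 + exp(−D·(θ − b)))
Exponent: 1.7 × (2.80 − 0.6) = 3.7400
1/(1 + e^{-3.7400}) = 0.9768
P = 0.9768

0.977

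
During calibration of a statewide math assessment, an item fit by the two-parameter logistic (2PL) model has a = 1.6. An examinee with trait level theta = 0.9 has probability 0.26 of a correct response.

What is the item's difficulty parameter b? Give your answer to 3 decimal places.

P(theta) = 1 / (1 + exp(−a(theta − b)))
logit(0.26) = ln(0.26/0.74) = -1.0460
b = theta − logit/(a) = 0.9 − (-1.0460)/1.6000 = 1.5537

1.554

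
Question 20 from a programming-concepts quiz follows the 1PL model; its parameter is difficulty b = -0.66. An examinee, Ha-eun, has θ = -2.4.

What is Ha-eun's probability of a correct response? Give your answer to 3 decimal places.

P(θ) = 1 / (1 + exp(−(θ − b)))
Exponent: (-2.4 − (-0.66)) = -1.7400
1/(1 + e^{1.7400}) = 0.1493
P = 0.1493

0.149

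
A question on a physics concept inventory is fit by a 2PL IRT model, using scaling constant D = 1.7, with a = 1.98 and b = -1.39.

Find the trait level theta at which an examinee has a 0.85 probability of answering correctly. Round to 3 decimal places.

-0.875

P(theta) = 1 / (1 + exp(−D·a(theta − b)))
logit = ln(0.8500/0.1500) = 1.7346
theta = b + logit/(1.7·a) = -1.39 + 1.7346/3.3660 = -0.8747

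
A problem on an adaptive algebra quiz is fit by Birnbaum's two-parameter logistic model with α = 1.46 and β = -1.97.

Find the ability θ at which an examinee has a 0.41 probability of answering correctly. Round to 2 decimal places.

P(θ) = 1 / (1 + exp(−α(θ − β)))
logit = ln(0.4100/0.5900) = -0.3640
θ = β + logit/(α) = -1.97 + (-0.3640)/1.4600 = -2.2193

-2.22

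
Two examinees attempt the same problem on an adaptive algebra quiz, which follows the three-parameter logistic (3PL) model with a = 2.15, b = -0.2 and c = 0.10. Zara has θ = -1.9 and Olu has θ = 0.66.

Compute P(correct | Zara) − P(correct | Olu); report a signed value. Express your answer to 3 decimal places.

P(θ) = c + (1 − c) · 1 / (1 + exp(−a(θ − b)))
P(Zara) = 0.1227  [exponent -3.6550]
P(Olu) = 0.8776  [exponent 1.8490]
Difference = 0.1227 − 0.8776 = -0.7549

-0.755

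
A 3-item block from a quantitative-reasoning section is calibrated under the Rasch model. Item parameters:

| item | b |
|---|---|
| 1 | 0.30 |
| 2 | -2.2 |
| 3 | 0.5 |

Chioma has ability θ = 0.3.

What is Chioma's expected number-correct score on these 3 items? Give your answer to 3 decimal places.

1.874

P(θ) = 1 / (1 + exp(−(θ − b)))
P_1 = 1/(1+e^{0.0000}) = 0.5000
P_2 = 1/(1+e^{-2.5000}) = 0.9241
P_3 = 1/(1+e^{0.2000}) = 0.4502
E[score] = 0.5000 + 0.9241 + 0.4502 = 1.8743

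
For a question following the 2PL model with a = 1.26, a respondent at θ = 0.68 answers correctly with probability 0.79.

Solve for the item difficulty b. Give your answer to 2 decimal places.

P(θ) = 1 / (1 + exp(−a(θ − b)))
logit(0.79) = ln(0.79/0.21) = 1.3249
b = θ − logit/(a) = 0.68 − 1.3249/1.2600 = -0.3715

-0.37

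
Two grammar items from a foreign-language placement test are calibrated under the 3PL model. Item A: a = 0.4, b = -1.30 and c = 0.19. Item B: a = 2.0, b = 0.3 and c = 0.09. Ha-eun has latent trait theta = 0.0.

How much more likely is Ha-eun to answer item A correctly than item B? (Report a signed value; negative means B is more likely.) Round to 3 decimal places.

P(theta) = c + (1 − c) · 1 / (1 + exp(−a(theta − b)))
P_A = 0.6980
P_B = 0.4125
P_A − P_B = 0.2855

0.286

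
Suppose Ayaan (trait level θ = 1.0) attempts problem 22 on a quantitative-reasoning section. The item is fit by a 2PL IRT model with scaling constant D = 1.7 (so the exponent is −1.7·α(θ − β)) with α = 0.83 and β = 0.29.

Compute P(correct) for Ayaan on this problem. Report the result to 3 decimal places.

P(θ) = 1 / (1 + exp(−D·α(θ − β)))
Exponent: 1.7 × 0.83 × (1.0 − 0.29) = 1.0018
1/(1 + e^{-1.0018}) = 0.7314
P = 0.7314

0.731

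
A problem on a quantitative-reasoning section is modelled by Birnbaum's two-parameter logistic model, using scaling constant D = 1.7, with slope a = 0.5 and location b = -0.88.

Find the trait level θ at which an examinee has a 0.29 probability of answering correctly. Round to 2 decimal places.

P(θ) = 1 / (1 + exp(−D·a(θ − b)))
logit = ln(0.2900/0.7100) = -0.8954
θ = b + logit/(1.7·a) = -0.88 + (-0.8954)/0.8500 = -1.9334

-1.93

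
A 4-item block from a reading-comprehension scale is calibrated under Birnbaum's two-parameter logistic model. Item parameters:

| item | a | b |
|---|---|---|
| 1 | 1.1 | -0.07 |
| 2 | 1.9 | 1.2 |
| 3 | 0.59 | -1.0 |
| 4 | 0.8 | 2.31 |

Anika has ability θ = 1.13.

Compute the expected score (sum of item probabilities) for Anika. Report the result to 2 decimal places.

2.31

P(θ) = 1 / (1 + exp(−a(θ − b)))
P_1 = 1/(1+e^{-1.3200}) = 0.7892
P_2 = 1/(1+e^{0.1330}) = 0.4668
P_3 = 1/(1+e^{-1.2567}) = 0.7785
P_4 = 1/(1+e^{0.9440}) = 0.2801
E[score] = 0.7892 + 0.4668 + 0.7785 + 0.2801 = 2.3145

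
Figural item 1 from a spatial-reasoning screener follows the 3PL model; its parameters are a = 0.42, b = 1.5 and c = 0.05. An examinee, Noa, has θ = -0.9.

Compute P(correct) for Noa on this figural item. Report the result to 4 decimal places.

0.3040

P(θ) = c + (1 − c) · 1 / (1 + exp(−a(θ − b)))
Exponent: 0.42 × (-0.9 − 1.5) = -1.0080
1/(1 + e^{1.0080}) = 0.2674
P = 0.05 + 0.95 × 0.2674 = 0.3040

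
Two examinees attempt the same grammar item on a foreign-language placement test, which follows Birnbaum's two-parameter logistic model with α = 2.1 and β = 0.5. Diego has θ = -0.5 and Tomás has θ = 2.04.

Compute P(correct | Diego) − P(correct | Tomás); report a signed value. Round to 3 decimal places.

-0.853

P(θ) = 1 / (1 + exp(−α(θ − β)))
P(Diego) = 0.1091  [exponent -2.1000]
P(Tomás) = 0.9621  [exponent 3.2340]
Difference = 0.1091 − 0.9621 = -0.8530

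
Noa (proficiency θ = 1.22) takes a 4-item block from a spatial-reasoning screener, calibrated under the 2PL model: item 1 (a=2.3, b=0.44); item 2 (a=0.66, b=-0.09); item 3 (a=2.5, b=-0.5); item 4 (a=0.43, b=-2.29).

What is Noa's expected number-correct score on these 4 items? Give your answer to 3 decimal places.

P(θ) = 1 / (1 + exp(−a(θ − b)))
P_1 = 1/(1+e^{-1.7940}) = 0.8574
P_2 = 1/(1+e^{-0.8646}) = 0.7036
P_3 = 1/(1+e^{-4.3000}) = 0.9866
P_4 = 1/(1+e^{-1.5093}) = 0.8190
E[score] = 0.8574 + 0.7036 + 0.9866 + 0.8190 = 3.3666

3.367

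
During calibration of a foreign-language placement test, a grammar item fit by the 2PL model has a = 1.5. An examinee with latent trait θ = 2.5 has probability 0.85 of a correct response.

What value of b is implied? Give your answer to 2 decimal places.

P(θ) = 1 / (1 + exp(−a(θ − b)))
logit(0.85) = ln(0.85/0.15) = 1.7346
b = θ − logit/(a) = 2.5 − 1.7346/1.5000 = 1.3436

1.34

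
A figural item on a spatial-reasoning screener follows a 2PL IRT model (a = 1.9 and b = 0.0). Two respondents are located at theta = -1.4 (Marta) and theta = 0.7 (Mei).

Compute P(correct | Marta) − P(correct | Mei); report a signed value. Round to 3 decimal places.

-0.725

P(theta) = 1 / (1 + exp(−a(theta − b)))
P(Marta) = 0.0654  [exponent -2.6600]
P(Mei) = 0.7908  [exponent 1.3300]
Difference = 0.0654 − 0.7908 = -0.7255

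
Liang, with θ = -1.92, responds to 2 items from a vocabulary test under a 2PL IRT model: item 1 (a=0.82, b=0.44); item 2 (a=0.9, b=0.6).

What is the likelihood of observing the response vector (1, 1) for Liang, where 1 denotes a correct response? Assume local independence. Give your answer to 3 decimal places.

P(θ) = 1 / (1 + exp(−a(θ − b)))
P_1 = 1/(1+e^{1.9352}) = 0.1262
P_2 = 1/(1+e^{2.2680}) = 0.0938
L = P_1 × P_2 = 0.1262 × 0.0938 = 0.01184

0.012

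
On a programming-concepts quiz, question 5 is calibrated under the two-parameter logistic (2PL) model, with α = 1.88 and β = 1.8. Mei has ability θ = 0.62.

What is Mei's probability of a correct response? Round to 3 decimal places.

P(θ) = 1 / (1 + exp(−α(θ − β)))
Exponent: 1.88 × (0.62 − 1.8) = -2.2184
1/(1 + e^{2.2184}) = 0.0981

0.098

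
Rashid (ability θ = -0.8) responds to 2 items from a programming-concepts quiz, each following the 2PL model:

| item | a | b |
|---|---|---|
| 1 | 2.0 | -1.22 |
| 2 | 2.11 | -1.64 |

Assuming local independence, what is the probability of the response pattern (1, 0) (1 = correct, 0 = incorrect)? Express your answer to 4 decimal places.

P(θ) = 1 / (1 + exp(−a(θ − b)))
P_1 = 1/(1+e^{-0.8400}) = 0.6985
P_2 = 1/(1+e^{-1.7724}) = 0.8548
L = P_1 × (1−P_2) = 0.6985 × 0.1452 = 0.10145

0.1014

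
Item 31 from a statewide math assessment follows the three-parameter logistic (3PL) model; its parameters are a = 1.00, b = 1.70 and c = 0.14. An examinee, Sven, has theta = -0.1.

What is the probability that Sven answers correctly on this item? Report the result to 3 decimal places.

P(theta) = c + (1 − c) · 1 / (1 + exp(−a(theta − b)))
Exponent: 1.00 × (-0.1 − 1.70) = -1.8000
1/(1 + e^{1.8000}) = 0.1419
P = 0.14 + 0.86 × 0.1419 = 0.2620

0.262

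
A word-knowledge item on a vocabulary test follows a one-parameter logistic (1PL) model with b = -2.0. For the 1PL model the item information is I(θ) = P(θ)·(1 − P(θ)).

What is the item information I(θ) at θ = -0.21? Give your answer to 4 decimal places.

0.1226

P = 1/(1+e^{-1.7900}) = 0.8569
P(1−P) = 0.8569 × 0.1431 = 0.1226
I = P(1−P) = 0.12260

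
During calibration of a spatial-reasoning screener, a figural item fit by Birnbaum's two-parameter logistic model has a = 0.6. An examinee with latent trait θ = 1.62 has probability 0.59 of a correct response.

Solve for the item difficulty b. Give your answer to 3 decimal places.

1.013

P(θ) = 1 / (1 + exp(−a(θ − b)))
logit(0.59) = ln(0.59/0.41) = 0.3640
b = θ − logit/(a) = 1.62 − 0.3640/0.6000 = 1.0134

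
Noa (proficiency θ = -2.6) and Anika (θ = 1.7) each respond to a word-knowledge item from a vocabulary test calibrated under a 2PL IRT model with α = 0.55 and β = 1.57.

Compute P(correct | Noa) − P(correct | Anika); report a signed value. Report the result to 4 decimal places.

P(θ) = 1 / (1 + exp(−α(θ − β)))
P(Noa) = 0.0917  [exponent -2.2935]
P(Anika) = 0.5179  [exponent 0.0715]
Difference = 0.0917 − 0.5179 = -0.4262

-0.4262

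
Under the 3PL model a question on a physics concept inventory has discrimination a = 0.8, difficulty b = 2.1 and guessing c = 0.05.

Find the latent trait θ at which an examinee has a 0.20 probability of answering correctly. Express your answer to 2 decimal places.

0.01

P(θ) = c + (1 − c) · 1 / (1 + exp(−a(θ − b)))
Remove guessing floor: (0.20 − 0.05)/(1 − 0.05) = 0.1579
logit = ln(0.1579/0.8421) = -1.6740
θ = b + logit/(a) = 2.1 + (-1.6740)/0.8000 = 0.0075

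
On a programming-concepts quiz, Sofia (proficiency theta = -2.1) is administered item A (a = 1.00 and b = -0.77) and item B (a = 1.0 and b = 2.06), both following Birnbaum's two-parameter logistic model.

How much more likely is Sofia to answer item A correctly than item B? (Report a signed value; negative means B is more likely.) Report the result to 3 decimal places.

0.194

P(theta) = 1 / (1 + exp(−a(theta − b)))
P_A = 0.2092
P_B = 0.0154
P_A − P_B = 0.1938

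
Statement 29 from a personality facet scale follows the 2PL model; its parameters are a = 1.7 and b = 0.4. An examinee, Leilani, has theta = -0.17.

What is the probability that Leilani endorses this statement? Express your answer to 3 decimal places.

P(theta) = 1 / (1 + exp(−a(theta − b)))
Exponent: 1.7 × (-0.17 − 0.4) = -0.9690
1/(1 + e^{0.9690}) = 0.2751

0.275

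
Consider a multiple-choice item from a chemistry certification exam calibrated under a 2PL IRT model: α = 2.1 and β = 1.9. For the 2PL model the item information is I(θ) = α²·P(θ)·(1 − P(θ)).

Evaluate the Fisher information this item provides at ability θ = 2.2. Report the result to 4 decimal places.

1.0000

P = 1/(1+e^{-0.6300}) = 0.6525
P(1−P) = 0.6525 × 0.3475 = 0.2267
I = α² × P(1−P) = 2.1² × 0.2267 = 0.99995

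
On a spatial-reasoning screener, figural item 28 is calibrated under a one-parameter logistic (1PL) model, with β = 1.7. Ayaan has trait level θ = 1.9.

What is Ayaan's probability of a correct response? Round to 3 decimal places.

P(θ) = 1 / (1 + exp(−(θ − β)))
Exponent: (1.9 − 1.7) = 0.2000
1/(1 + e^{-0.2000}) = 0.5498
P = 0.5498

0.550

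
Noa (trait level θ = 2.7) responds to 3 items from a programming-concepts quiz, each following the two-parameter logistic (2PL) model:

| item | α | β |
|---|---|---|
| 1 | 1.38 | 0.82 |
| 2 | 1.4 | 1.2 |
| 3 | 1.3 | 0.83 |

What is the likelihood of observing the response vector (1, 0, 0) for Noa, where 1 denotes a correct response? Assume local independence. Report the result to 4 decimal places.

0.0082

P(θ) = 1 / (1 + exp(−α(θ − β)))
P_1 = 1/(1+e^{-2.5944}) = 0.9305
P_2 = 1/(1+e^{-2.1000}) = 0.8909
P_3 = 1/(1+e^{-2.4310}) = 0.9192
L = P_1 × (1−P_2) × (1−P_3) = 0.9305 × 0.1091 × 0.0808 = 0.00821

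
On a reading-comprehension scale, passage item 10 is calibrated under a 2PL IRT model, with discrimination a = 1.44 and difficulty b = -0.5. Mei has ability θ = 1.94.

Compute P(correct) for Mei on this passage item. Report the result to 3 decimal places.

0.971

P(θ) = 1 / (1 + exp(−a(θ − b)))
Exponent: 1.44 × (1.94 − (-0.5)) = 3.5136
1/(1 + e^{-3.5136}) = 0.9711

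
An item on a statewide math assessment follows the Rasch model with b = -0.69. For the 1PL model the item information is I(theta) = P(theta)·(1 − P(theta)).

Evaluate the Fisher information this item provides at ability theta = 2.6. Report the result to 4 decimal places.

0.0346

P = 1/(1+e^{-3.2900}) = 0.9641
P(1−P) = 0.9641 × 0.0359 = 0.0346
I = P(1−P) = 0.03463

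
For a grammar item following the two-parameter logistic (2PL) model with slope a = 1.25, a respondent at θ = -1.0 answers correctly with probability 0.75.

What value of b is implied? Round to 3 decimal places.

P(θ) = 1 / (1 + exp(−a(θ − b)))
logit(0.75) = ln(0.75/0.25) = 1.0986
b = θ − logit/(a) = -1.0 − 1.0986/1.2500 = -1.8789

-1.879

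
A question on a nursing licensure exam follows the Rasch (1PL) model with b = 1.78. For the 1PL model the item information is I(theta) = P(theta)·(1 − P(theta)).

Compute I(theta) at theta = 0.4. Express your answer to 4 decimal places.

0.1606

P = 1/(1+e^{1.3800}) = 0.2010
P(1−P) = 0.2010 × 0.7990 = 0.1606
I = P(1−P) = 0.16060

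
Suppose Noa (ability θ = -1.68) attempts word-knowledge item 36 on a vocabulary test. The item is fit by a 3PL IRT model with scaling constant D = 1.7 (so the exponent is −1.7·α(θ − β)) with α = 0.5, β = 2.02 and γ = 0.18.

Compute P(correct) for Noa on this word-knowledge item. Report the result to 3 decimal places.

P(θ) = γ + (1 − γ) · 1 / (1 + exp(−D·α(θ − β)))
Exponent: 1.7 × 0.5 × (-1.68 − 2.02) = -3.1450
1/(1 + e^{3.1450}) = 0.0413
P = 0.18 + 0.82 × 0.0413 = 0.2139

0.214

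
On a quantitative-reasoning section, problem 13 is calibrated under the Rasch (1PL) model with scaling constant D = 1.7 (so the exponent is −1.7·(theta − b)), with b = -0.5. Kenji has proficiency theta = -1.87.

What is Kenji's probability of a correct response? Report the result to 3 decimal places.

0.089

P(theta) = 1 / (1 + exp(−D·(theta − b)))
Exponent: 1.7 × (-1.87 − (-0.5)) = -2.3290
1/(1 + e^{2.3290}) = 0.0887
P = 0.0887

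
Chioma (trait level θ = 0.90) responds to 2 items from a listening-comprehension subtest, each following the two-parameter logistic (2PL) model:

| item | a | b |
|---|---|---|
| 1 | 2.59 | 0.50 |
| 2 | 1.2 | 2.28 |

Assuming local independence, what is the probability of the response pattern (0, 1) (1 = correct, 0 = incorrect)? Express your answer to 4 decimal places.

P(θ) = 1 / (1 + exp(−a(θ − b)))
P_1 = 1/(1+e^{-1.0360}) = 0.7381
P_2 = 1/(1+e^{1.6560}) = 0.1603
L = (1−P_1) × P_2 = 0.2619 × 0.1603 = 0.04199

0.0420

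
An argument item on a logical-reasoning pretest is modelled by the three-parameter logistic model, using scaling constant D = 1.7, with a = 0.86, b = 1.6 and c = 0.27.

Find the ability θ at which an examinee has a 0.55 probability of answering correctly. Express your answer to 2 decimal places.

P(θ) = c + (1 − c) · 1 / (1 + exp(−D·a(θ − b)))
Remove guessing floor: (0.55 − 0.27)/(1 − 0.27) = 0.3836
logit = ln(0.3836/0.6164) = -0.4745
θ = b + logit/(1.7·a) = 1.6 + (-0.4745)/1.4620 = 1.2755

1.28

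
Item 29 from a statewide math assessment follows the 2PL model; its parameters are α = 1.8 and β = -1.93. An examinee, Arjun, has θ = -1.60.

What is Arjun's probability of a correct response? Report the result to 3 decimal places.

P(θ) = 1 / (1 + exp(−α(θ − β)))
Exponent: 1.8 × (-1.60 − (-1.93)) = 0.5940
1/(1 + e^{-0.5940}) = 0.6443

0.644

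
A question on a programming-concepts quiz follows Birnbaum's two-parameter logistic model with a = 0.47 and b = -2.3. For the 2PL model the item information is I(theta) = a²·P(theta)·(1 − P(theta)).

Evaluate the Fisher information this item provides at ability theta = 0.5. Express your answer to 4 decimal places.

0.0368

P = 1/(1+e^{-1.3160}) = 0.7885
P(1−P) = 0.7885 × 0.2115 = 0.1668
I = a² × P(1−P) = 0.47² × 0.1668 = 0.03684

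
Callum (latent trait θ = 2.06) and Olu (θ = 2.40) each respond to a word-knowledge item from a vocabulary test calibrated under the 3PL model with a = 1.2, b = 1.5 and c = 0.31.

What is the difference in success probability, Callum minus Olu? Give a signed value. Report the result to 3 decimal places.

-0.058

P(θ) = c + (1 − c) · 1 / (1 + exp(−a(θ − b)))
P(Callum) = 0.7667  [exponent 0.6720]
P(Olu) = 0.8251  [exponent 1.0800]
Difference = 0.7667 − 0.8251 = -0.0583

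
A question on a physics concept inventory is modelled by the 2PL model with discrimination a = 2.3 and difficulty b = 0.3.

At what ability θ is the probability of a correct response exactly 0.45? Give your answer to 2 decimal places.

P(θ) = 1 / (1 + exp(−a(θ − b)))
logit = ln(0.4500/0.5500) = -0.2007
θ = b + logit/(a) = 0.3 + (-0.2007)/2.3000 = 0.2128

0.21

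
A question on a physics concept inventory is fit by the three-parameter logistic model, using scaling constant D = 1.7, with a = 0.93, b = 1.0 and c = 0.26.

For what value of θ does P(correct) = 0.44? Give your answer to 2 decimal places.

0.28

P(θ) = c + (1 − c) · 1 / (1 + exp(−D·a(θ − b)))
Remove guessing floor: (0.44 − 0.26)/(1 − 0.26) = 0.2432
logit = ln(0.2432/0.7568) = -1.1350
θ = b + logit/(1.7·a) = 1.0 + (-1.1350)/1.5810 = 0.2821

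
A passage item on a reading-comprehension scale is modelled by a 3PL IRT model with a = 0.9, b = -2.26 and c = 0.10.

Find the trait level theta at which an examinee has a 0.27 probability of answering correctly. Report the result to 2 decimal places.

P(theta) = c + (1 − c) · 1 / (1 + exp(−a(theta − b)))
Remove guessing floor: (0.27 − 0.10)/(1 − 0.10) = 0.1889
logit = ln(0.1889/0.8111) = -1.4572
theta = b + logit/(a) = -2.26 + (-1.4572)/0.9000 = -3.8792

-3.88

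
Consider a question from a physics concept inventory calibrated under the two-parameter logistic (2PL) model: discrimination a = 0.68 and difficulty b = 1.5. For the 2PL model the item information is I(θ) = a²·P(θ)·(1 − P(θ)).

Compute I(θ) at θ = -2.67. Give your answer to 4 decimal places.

0.0242

P = 1/(1+e^{2.8356}) = 0.0554
P(1−P) = 0.0554 × 0.9446 = 0.0524
I = a² × P(1−P) = 0.68² × 0.0524 = 0.02421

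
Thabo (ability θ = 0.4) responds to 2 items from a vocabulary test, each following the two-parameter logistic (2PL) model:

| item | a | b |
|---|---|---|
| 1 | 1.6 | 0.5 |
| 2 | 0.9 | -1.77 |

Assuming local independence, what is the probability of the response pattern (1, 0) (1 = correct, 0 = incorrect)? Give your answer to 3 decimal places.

0.057

P(θ) = 1 / (1 + exp(−a(θ − b)))
P_1 = 1/(1+e^{0.1600}) = 0.4601
P_2 = 1/(1+e^{-1.9530}) = 0.8758
L = P_1 × (1−P_2) = 0.4601 × 0.1242 = 0.05715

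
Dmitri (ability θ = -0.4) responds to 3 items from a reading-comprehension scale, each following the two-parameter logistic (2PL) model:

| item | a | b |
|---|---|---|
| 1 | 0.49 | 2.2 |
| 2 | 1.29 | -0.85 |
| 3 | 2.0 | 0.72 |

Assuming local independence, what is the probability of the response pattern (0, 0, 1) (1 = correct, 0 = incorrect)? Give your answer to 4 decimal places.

0.0270

P(θ) = 1 / (1 + exp(−a(θ − b)))
P_1 = 1/(1+e^{1.2740}) = 0.2186
P_2 = 1/(1+e^{-0.5805}) = 0.6412
P_3 = 1/(1+e^{2.2400}) = 0.0962
L = (1−P_1) × (1−P_2) × P_3 = 0.7814 × 0.3588 × 0.0962 = 0.02698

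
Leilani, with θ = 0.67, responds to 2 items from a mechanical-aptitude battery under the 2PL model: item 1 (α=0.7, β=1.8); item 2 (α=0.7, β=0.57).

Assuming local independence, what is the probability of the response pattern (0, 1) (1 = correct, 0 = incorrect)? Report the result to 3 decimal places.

0.356

P(θ) = 1 / (1 + exp(−α(θ − β)))
P_1 = 1/(1+e^{0.7910}) = 0.3120
P_2 = 1/(1+e^{-0.0700}) = 0.5175
L = (1−P_1) × P_2 = 0.6880 × 0.5175 = 0.35606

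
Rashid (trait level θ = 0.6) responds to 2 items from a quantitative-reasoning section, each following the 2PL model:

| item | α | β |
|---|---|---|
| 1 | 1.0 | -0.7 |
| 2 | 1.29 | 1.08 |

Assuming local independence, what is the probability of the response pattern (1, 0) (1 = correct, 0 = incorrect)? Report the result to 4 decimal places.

0.5108

P(θ) = 1 / (1 + exp(−α(θ − β)))
P_1 = 1/(1+e^{-1.3000}) = 0.7858
P_2 = 1/(1+e^{0.6192}) = 0.3500
L = P_1 × (1−P_2) = 0.7858 × 0.6500 = 0.51082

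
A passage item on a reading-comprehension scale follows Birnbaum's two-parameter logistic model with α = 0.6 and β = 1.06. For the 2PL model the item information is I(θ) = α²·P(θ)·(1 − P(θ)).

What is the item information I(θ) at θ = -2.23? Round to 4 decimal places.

0.0386

P = 1/(1+e^{1.9740}) = 0.1220
P(1−P) = 0.1220 × 0.8780 = 0.1071
I = α² × P(1−P) = 0.6² × 0.1071 = 0.03855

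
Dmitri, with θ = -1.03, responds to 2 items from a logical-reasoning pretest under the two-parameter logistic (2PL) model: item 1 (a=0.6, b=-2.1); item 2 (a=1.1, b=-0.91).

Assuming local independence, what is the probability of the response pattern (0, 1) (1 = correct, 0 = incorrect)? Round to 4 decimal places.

P(θ) = 1 / (1 + exp(−a(θ − b)))
P_1 = 1/(1+e^{-0.6420}) = 0.6552
P_2 = 1/(1+e^{0.1320}) = 0.4670
L = (1−P_1) × P_2 = 0.3448 × 0.4670 = 0.16104

0.1610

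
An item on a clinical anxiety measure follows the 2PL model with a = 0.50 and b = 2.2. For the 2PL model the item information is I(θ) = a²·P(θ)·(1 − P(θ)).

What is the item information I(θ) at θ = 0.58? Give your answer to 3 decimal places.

P = 1/(1+e^{0.8100}) = 0.3079
P(1−P) = 0.3079 × 0.6921 = 0.2131
I = a² × P(1−P) = 0.50² × 0.2131 = 0.05327

0.053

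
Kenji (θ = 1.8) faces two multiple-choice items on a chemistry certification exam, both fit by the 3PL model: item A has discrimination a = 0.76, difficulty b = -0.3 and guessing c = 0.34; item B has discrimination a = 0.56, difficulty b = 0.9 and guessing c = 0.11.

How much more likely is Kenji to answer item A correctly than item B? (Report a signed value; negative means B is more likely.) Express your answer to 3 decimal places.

P(θ) = c + (1 − c) · 1 / (1 + exp(−a(θ − b)))
P_A = 0.8888
P_B = 0.6648
P_A − P_B = 0.2239

0.224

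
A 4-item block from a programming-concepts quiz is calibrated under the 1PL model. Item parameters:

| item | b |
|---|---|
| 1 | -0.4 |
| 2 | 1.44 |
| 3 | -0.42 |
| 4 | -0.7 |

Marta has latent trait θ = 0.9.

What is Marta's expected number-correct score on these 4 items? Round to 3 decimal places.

P(θ) = 1 / (1 + exp(−(θ − b)))
P_1 = 1/(1+e^{-1.3000}) = 0.7858
P_2 = 1/(1+e^{0.5400}) = 0.3682
P_3 = 1/(1+e^{-1.3200}) = 0.7892
P_4 = 1/(1+e^{-1.6000}) = 0.8320
E[score] = 0.7858 + 0.3682 + 0.7892 + 0.8320 = 2.7752

2.775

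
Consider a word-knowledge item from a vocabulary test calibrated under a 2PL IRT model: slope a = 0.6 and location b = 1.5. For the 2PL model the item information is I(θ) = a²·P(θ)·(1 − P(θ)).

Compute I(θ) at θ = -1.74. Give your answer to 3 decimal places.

0.039

P = 1/(1+e^{1.9440}) = 0.1252
P(1−P) = 0.1252 × 0.8748 = 0.1095
I = a² × P(1−P) = 0.6² × 0.1095 = 0.03943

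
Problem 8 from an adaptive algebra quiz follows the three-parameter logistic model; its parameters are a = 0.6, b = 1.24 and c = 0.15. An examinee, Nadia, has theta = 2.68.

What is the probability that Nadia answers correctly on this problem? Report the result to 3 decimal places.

P(theta) = c + (1 − c) · 1 / (1 + exp(−a(theta − b)))
Exponent: 0.6 × (2.68 − 1.24) = 0.8640
1/(1 + e^{-0.8640}) = 0.7035
P = 0.15 + 0.85 × 0.7035 = 0.7480

0.748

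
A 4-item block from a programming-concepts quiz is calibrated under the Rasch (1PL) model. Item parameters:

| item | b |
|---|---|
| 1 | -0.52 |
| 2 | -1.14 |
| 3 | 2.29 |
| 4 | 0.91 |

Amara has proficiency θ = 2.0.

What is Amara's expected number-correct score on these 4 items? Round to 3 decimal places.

P(θ) = 1 / (1 + exp(−(θ − b)))
P_1 = 1/(1+e^{-2.5200}) = 0.9255
P_2 = 1/(1+e^{-3.1400}) = 0.9585
P_3 = 1/(1+e^{0.2900}) = 0.4280
P_4 = 1/(1+e^{-1.0900}) = 0.7484
E[score] = 0.9255 + 0.9585 + 0.4280 + 0.7484 = 3.0604

3.060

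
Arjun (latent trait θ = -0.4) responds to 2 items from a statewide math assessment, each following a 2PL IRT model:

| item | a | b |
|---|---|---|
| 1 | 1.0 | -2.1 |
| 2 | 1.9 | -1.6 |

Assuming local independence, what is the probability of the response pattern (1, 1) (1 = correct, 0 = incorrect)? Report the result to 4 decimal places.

P(θ) = 1 / (1 + exp(−a(θ − b)))
P_1 = 1/(1+e^{-1.7000}) = 0.8455
P_2 = 1/(1+e^{-2.2800}) = 0.9072
L = P_1 × P_2 = 0.8455 × 0.9072 = 0.76708

0.7671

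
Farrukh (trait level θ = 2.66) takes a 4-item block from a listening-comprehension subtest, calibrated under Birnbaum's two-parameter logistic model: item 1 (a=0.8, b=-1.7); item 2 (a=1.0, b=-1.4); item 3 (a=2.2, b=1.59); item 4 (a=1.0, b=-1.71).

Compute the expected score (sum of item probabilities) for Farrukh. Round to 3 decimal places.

3.854

P(θ) = 1 / (1 + exp(−a(θ − b)))
P_1 = 1/(1+e^{-3.4880}) = 0.9703
P_2 = 1/(1+e^{-4.0600}) = 0.9830
P_3 = 1/(1+e^{-2.3540}) = 0.9133
P_4 = 1/(1+e^{-4.3700}) = 0.9875
E[score] = 0.9703 + 0.9830 + 0.9133 + 0.9875 = 3.8541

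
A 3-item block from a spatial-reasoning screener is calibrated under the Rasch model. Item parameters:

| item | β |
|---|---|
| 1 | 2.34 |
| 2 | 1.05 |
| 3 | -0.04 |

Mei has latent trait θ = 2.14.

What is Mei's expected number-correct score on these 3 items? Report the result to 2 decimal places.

2.10

P(θ) = 1 / (1 + exp(−(θ − β)))
P_1 = 1/(1+e^{0.2000}) = 0.4502
P_2 = 1/(1+e^{-1.0900}) = 0.7484
P_3 = 1/(1+e^{-2.1800}) = 0.8984
E[score] = 0.4502 + 0.7484 + 0.8984 = 2.0970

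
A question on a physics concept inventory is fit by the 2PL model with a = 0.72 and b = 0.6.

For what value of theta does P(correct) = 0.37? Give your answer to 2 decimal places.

P(theta) = 1 / (1 + exp(−a(theta − b)))
logit = ln(0.3700/0.6300) = -0.5322
theta = b + logit/(a) = 0.6 + (-0.5322)/0.7200 = -0.1392

-0.14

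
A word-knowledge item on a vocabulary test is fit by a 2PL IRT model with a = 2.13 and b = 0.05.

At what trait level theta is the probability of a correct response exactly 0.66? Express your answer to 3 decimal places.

0.361

P(theta) = 1 / (1 + exp(−a(theta − b)))
logit = ln(0.6600/0.3400) = 0.6633
theta = b + logit/(a) = 0.05 + 0.6633/2.1300 = 0.3614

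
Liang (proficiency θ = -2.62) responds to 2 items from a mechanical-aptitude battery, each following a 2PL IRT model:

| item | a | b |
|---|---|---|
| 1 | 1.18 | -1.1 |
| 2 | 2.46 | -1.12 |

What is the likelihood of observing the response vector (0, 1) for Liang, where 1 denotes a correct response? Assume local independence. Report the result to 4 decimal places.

P(θ) = 1 / (1 + exp(−a(θ − b)))
P_1 = 1/(1+e^{1.7936}) = 0.1426
P_2 = 1/(1+e^{3.6900}) = 0.0244
L = (1−P_1) × P_2 = 0.8574 × 0.0244 = 0.02089

0.0209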